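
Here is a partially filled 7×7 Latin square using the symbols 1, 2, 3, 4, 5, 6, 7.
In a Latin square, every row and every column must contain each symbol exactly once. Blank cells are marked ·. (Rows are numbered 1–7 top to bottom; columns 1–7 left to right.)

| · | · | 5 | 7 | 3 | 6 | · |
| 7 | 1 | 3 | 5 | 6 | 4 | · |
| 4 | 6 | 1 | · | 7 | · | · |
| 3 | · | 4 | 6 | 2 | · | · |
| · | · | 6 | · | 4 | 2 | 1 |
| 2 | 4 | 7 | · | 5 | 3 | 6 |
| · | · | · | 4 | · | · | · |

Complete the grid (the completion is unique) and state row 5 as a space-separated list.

Row 5, column 1: row 5 has {1, 2, 4, 6} and column 1 has {2, 3, 4, 7}, leaving only 5.
Row 5, column 4: row 5 has {1, 2, 4, 5, 6} and column 4 has {4, 5, 6, 7}, leaving only 3.
Row 5, column 2: row 5 has {1, 2, 3, 4, 5, 6} and column 2 has {1, 4, 6}, leaving only 7.
So row 5 reads: 5 7 6 3 4 2 1.

5 7 6 3 4 2 1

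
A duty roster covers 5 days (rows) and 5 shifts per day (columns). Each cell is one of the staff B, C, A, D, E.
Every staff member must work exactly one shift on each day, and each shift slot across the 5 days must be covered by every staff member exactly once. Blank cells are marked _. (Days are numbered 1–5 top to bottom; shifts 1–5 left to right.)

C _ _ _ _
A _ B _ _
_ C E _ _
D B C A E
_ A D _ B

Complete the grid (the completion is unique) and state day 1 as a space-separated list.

C E A B D

Day 1, shift 3: day 1 has {C} and shift 3 has {B, C, D, E}, leaving only A.
Day 1, shift 5: day 1 has {C, A} and shift 5 has {B, E}, leaving only D.
Day 1, shift 2: day 1 has {C, A, D} and shift 2 has {B, C, A}, leaving only E.
Day 1, shift 4: day 1 has {C, A, D, E} and shift 4 has {A}, leaving only B.
So day 1 reads: C E A B D.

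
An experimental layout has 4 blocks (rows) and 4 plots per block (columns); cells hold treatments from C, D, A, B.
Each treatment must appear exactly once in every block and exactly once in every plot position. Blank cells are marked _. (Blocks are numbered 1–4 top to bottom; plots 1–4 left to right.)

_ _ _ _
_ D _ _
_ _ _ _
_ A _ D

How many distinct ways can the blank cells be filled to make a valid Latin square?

Block 1, plot 1: eliminating its block and plot leaves {C, D, A, B}.
Block 1, plot 2: eliminating its block and plot leaves {C, B}.
Block 1, plot 3: eliminating its block and plot leaves {C, D, A, B}.
Block 1, plot 4: eliminating its block and plot leaves {C, A, B}.
Block 2, plot 1: eliminating its block and plot leaves {C, A, B}.
Block 2, plot 3: eliminating its block and plot leaves {C, A, B}.
Block 2, plot 4: eliminating its block and plot leaves {C, A, B}.
Block 3, plot 1: eliminating its block and plot leaves {C, D, A, B}.
Block 3, plot 2: eliminating its block and plot leaves {C, B}.
Block 3, plot 3: eliminating its block and plot leaves {C, D, A, B}.
Block 3, plot 4: eliminating its block and plot leaves {C, A, B}.
Block 4, plot 1: eliminating its block and plot leaves {C, B}.
Block 4, plot 3: eliminating its block and plot leaves {C, B}.
Enumerating the assignments across these blanks that avoid any block or plot repeat gives 16 completions.

16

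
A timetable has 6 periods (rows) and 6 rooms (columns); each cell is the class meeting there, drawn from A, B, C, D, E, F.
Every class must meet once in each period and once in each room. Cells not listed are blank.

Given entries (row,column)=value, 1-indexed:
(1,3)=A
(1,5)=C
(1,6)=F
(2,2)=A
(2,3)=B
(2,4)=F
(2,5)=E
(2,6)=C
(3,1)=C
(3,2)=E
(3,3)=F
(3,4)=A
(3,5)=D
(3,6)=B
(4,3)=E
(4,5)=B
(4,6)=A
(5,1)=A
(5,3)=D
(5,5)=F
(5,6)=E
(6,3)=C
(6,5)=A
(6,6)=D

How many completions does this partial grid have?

Period 1, room 1: eliminating its period and room leaves {B, D, E}.
Period 1, room 2: eliminating its period and room leaves {B, D}.
Period 1, room 4: eliminating its period and room leaves {B, D, E}.
Period 2, room 1: eliminating its period and room leaves {D}.
Period 4, room 1: eliminating its period and room leaves {D, F}.
Period 4, room 2: eliminating its period and room leaves {C, D, F}.
Period 4, room 4: eliminating its period and room leaves {C, D}.
Period 5, room 2: eliminating its period and room leaves {B, C}.
Period 5, room 4: eliminating its period and room leaves {B, C}.
Period 6, room 1: eliminating its period and room leaves {B, E, F}.
Period 6, room 2: eliminating its period and room leaves {B, F}.
Period 6, room 4: eliminating its period and room leaves {B, E}.
Enumerating the assignments across these blanks that avoid any period or room repeat gives 3 completions.

3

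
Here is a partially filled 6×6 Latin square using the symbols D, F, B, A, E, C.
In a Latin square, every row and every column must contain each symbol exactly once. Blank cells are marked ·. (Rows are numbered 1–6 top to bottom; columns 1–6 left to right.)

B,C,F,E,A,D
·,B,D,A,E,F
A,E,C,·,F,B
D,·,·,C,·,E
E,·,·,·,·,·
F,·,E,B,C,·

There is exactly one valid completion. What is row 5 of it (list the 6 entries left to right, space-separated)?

E A B F D C

Row 2, column 1: row 2 has {D, F, B, A, E} and column 1 has {D, F, B, A, E}, leaving only C.
Row 3, column 4: row 3 has {F, B, A, E, C} and column 4 has {B, A, E, C}, leaving only D.
Row 5, column 4: row 5 has {E} and column 4 has {D, B, A, E, C}, leaving only F.
Row 4, column 5: row 4 has {D, E, C} and column 5 has {F, A, E, C}, leaving only B.
Row 5, column 5: row 5 has {F, E} and column 5 has {F, B, A, E, C}, leaving only D.
Row 5, column 2: row 5 has {D, F, E} and column 2 has {B, E, C}, leaving only A.
Row 5, column 3: row 5 has {D, F, A, E} and column 3 has {D, F, E, C}, leaving only B.
Row 5, column 6: row 5 has {D, F, B, A, E} and column 6 has {D, F, B, E}, leaving only C.
So row 5 reads: E A B F D C.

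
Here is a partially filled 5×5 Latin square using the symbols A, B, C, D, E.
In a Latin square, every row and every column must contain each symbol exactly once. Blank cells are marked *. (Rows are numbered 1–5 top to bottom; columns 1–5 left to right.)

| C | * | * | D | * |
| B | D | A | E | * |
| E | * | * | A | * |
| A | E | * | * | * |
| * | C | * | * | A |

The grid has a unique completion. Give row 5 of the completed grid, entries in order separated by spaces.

Row 5, column 1: row 5 has {A, C} and column 1 has {A, B, C, E}, leaving only D.
Row 5, column 4: row 5 has {A, C, D} and column 4 has {A, D, E}, leaving only B.
Row 5, column 3: row 5 has {A, B, C, D} and column 3 has {A}, leaving only E.
So row 5 reads: D C E B A.

D C E B A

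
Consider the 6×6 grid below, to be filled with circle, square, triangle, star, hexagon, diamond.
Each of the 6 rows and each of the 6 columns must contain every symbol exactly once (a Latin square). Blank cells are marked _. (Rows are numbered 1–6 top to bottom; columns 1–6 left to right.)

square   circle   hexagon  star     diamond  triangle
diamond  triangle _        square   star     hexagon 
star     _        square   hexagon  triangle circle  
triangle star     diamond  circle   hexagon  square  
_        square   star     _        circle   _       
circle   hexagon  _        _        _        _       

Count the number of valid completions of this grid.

Row 2, column 3: eliminating its row and column leaves {circle}.
Row 3, column 2: eliminating its row and column leaves {diamond}.
Row 5, column 1: eliminating its row and column leaves {hexagon}.
Row 5, column 4: eliminating its row and column leaves {triangle, diamond}.
Row 5, column 6: eliminating its row and column leaves {diamond}.
Row 6, column 3: eliminating its row and column leaves {triangle}.
Row 6, column 4: eliminating its row and column leaves {triangle, diamond}.
Row 6, column 5: eliminating its row and column leaves {square}.
Row 6, column 6: eliminating its row and column leaves {star, diamond}.
Only one assignment across all blanks avoids any row or column repeat, giving 1 completion.

1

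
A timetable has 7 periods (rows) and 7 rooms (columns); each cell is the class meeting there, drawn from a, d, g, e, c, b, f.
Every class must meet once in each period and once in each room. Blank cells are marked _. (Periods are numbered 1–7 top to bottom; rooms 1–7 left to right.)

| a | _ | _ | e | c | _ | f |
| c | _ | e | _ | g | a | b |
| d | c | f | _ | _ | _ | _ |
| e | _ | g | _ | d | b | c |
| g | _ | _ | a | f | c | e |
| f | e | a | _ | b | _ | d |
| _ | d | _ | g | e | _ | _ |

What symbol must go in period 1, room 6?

Period 2, room 2: period 2 has {a, g, e, c, b} and room 2 has {d, e, c}, leaving only f.
Period 2, room 4: period 2 has {a, g, e, c, b, f} and room 4 has {a, g, e}, leaving only d.
Period 3, room 4: period 3 has {d, c, f} and room 4 has {a, d, g, e}, leaving only b.
Period 3, room 5: period 3 has {d, c, b, f} and room 5 has {d, g, e, c, b, f}, leaving only a.
Period 3, room 7: period 3 has {a, d, c, b, f} and room 7 has {d, e, c, b, f}, leaving only g.
Period 3, room 6: period 3 has {a, d, g, c, b, f} and room 6 has {a, c, b}, leaving only e.
Period 4, room 2: period 4 has {d, g, e, c, b} and room 2 has {d, e, c, f}, leaving only a.
Period 4, room 4: period 4 has {a, d, g, e, c, b} and room 4 has {a, d, g, e, b}, leaving only f.
Period 5, room 2: period 5 has {a, g, e, c, f} and room 2 has {a, d, e, c, f}, leaving only b.
Period 1, room 2: period 1 has {a, e, c, f} and room 2 has {a, d, e, c, b, f}, leaving only g.
Period 1 already has {a, g, e, c, f} and room 6 already has {a, e, c, b}, so period 1, room 6 must be d.

d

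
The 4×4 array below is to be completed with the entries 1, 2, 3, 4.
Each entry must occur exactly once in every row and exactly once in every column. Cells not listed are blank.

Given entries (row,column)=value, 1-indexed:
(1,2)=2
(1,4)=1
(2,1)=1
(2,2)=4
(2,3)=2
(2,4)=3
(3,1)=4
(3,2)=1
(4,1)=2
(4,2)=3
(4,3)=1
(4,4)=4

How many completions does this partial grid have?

Row 1, column 1: eliminating its row and column leaves {3}.
Row 1, column 3: eliminating its row and column leaves {3, 4}.
Row 3, column 3: eliminating its row and column leaves {3}.
Row 3, column 4: eliminating its row and column leaves {2}.
Only one assignment across all blanks avoids any row or column repeat, giving 1 completion.

1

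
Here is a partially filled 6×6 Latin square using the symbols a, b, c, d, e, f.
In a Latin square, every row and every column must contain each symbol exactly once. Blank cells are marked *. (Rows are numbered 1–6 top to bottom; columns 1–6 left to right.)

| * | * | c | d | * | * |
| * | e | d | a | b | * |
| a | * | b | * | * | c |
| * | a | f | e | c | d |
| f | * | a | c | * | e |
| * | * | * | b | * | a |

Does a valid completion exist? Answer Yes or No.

Yes

No row or column among the givens repeats a symbol, and propagating forced cells runs into no contradiction.
One valid completion exists (for instance, e f c d a b / c e d a b f / a d b f e c / b a f e c d / f b a c d e / d c e b f a).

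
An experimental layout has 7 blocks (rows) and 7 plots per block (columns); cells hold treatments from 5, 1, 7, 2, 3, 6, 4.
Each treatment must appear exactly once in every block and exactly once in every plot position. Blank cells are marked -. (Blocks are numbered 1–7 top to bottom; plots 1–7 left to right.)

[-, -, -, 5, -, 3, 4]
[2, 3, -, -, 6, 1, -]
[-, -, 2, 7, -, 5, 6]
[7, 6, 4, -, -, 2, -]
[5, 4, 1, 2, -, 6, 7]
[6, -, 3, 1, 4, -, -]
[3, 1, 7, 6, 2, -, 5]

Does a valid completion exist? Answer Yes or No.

Block 2, plot 7: block 2 together with plot 7 already contain {5, 1, 7, 2, 3, 6, 4} — every symbol — so nothing can go there. The grid has no valid completion.

No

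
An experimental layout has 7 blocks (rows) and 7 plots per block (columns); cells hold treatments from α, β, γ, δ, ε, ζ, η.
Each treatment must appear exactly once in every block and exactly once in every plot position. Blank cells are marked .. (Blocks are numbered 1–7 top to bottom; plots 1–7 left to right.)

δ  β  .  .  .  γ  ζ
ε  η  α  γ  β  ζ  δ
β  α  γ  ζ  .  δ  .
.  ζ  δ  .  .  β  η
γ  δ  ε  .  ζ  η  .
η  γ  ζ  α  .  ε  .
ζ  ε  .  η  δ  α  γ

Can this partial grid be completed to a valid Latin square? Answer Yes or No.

Block 6, plot 5: block 6 together with plot 5 already contain {α, β, γ, δ, ε, ζ, η} — every symbol — so nothing can go there. The grid has no valid completion.

No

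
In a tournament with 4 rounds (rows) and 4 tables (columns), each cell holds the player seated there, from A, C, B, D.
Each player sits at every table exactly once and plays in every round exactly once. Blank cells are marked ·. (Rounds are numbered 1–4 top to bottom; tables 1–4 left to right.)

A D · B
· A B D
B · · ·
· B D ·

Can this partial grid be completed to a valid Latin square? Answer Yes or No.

No

Round 1, table 3: round 1 has {A, B, D} and table 3 has {B, D}, so it must be C.
Round 2, table 1: round 2 has {A, B, D} and table 1 has {A, B}, so it must be C.
Now round 4, table 1: round 4 together with table 1 already contain {A, C, B, D} — every symbol — so nothing can go there. The grid has no valid completion.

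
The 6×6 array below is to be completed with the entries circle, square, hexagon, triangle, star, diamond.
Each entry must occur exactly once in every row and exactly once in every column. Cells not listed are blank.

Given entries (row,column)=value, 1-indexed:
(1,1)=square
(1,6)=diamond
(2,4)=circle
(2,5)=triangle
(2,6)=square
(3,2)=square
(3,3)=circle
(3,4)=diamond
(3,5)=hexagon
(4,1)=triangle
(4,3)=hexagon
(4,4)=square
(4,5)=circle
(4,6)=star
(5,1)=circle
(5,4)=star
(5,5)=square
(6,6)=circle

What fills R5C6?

Row 1, column 5: row 1 has {square, diamond} and column 5 has {circle, square, hexagon, triangle}, leaving only star.
Row 1, column 3: row 1 has {square, star, diamond} and column 3 has {circle, hexagon}, leaving only triangle.
Row 1, column 4: row 1 has {square, triangle, star, diamond} and column 4 has {circle, square, star, diamond}, leaving only hexagon.
Row 1, column 2: row 1 has {square, hexagon, triangle, star, diamond} and column 2 has {square}, leaving only circle.
Row 3, column 1: row 3 has {circle, square, hexagon, diamond} and column 1 has {circle, square, triangle}, leaving only star.
Row 3, column 6: row 3 has {circle, square, hexagon, star, diamond} and column 6 has {circle, square, star, diamond}, leaving only triangle.
Row 5 already has {circle, square, star} and column 6 already has {circle, square, triangle, star, diamond}, so row 5, column 6 must be hexagon.

hexagon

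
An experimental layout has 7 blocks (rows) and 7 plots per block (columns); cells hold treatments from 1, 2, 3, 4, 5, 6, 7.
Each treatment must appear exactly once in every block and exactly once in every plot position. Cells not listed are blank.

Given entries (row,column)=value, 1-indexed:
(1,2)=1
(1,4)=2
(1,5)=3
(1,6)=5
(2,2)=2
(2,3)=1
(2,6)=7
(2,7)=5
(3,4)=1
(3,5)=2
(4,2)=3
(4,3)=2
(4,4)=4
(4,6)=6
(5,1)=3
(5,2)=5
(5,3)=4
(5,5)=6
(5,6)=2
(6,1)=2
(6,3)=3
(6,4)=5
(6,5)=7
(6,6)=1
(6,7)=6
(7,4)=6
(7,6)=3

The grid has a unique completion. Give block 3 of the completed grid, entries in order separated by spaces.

5 6 7 1 2 4 3

Block 3, plot 6: block 3 has {1, 2} and plot 6 has {1, 2, 3, 5, 6, 7}, leaving only 4.
Block 2, plot 4: block 2 has {1, 2, 5, 7} and plot 4 has {1, 2, 4, 5, 6}, leaving only 3.
Block 2, plot 5: block 2 has {1, 2, 3, 5, 7} and plot 5 has {2, 3, 6, 7}, leaving only 4.
Block 2, plot 1: block 2 has {1, 2, 3, 4, 5, 7} and plot 1 has {2, 3}, leaving only 6.
Block 5, plot 4: block 5 has {2, 3, 4, 5, 6} and plot 4 has {1, 2, 3, 4, 5, 6}, leaving only 7.
Block 5, plot 7: block 5 has {2, 3, 4, 5, 6, 7} and plot 7 has {5, 6}, leaving only 1.
Block 4, plot 7: block 4 has {2, 3, 4, 6} and plot 7 has {1, 5, 6}, leaving only 7.
Block 3, plot 7: block 3 has {1, 2, 4} and plot 7 has {1, 5, 6, 7}, leaving only 3.
Block 1, plot 7: block 1 has {1, 2, 3, 5} and plot 7 has {1, 3, 5, 6, 7}, leaving only 4.
Block 1, plot 1: block 1 has {1, 2, 3, 4, 5} and plot 1 has {2, 3, 6}, leaving only 7.
Block 3, plot 1: block 3 has {1, 2, 3, 4} and plot 1 has {2, 3, 6, 7}, leaving only 5.
Block 1, plot 3: block 1 has {1, 2, 3, 4, 5, 7} and plot 3 has {1, 2, 3, 4}, leaving only 6.
Block 3, plot 3: block 3 has {1, 2, 3, 4, 5} and plot 3 has {1, 2, 3, 4, 6}, leaving only 7.
Block 3, plot 2: block 3 has {1, 2, 3, 4, 5, 7} and plot 2 has {1, 2, 3, 5}, leaving only 6.
So block 3 reads: 5 6 7 1 2 4 3.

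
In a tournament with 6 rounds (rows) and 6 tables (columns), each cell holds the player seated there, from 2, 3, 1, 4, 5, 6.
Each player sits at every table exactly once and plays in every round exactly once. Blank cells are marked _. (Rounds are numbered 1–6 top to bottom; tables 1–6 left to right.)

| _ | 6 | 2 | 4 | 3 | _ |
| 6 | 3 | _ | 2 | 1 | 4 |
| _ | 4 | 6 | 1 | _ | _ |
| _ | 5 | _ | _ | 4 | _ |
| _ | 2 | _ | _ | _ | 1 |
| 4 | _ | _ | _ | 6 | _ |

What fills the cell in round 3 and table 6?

Round 1, table 6: round 1 has {2, 3, 4, 6} and table 6 has {1, 4}, leaving only 5.
Round 1, table 1: round 1 has {2, 3, 4, 5, 6} and table 1 has {4, 6}, leaving only 1.
Round 2, table 3: round 2 has {2, 3, 1, 4, 6} and table 3 has {2, 6}, leaving only 5.
Round 5, table 5: round 5 has {2, 1} and table 5 has {3, 1, 4, 6}, leaving only 5.
Round 3, table 5: round 3 has {1, 4, 6} and table 5 has {3, 1, 4, 5, 6}, leaving only 2.
Round 3 already has {2, 1, 4, 6} and table 6 already has {1, 4, 5}, so round 3, table 6 must be 3.

3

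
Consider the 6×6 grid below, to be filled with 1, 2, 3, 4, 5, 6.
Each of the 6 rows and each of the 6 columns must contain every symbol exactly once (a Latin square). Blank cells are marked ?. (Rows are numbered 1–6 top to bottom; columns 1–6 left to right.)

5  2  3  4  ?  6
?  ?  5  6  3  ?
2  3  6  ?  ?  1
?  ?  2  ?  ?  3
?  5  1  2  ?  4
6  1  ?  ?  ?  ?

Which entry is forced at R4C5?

Row 1, column 5: row 1 has {2, 3, 4, 5, 6} and column 5 has {3}, leaving only 1.
Row 2, column 2: row 2 has {3, 5, 6} and column 2 has {1, 2, 3, 5}, leaving only 4.
Row 2, column 1: row 2 has {3, 4, 5, 6} and column 1 has {2, 5, 6}, leaving only 1.
Row 2, column 6: row 2 has {1, 3, 4, 5, 6} and column 6 has {1, 3, 4, 6}, leaving only 2.
Row 3, column 4: row 3 has {1, 2, 3, 6} and column 4 has {2, 4, 6}, leaving only 5.
Row 3, column 5: row 3 has {1, 2, 3, 5, 6} and column 5 has {1, 3}, leaving only 4.
Row 4, column 1: row 4 has {2, 3} and column 1 has {1, 2, 5, 6}, leaving only 4.
Row 4, column 2: row 4 has {2, 3, 4} and column 2 has {1, 2, 3, 4, 5}, leaving only 6.
Row 4 already has {2, 3, 4, 6} and column 5 already has {1, 3, 4}, so row 4, column 5 must be 5.

5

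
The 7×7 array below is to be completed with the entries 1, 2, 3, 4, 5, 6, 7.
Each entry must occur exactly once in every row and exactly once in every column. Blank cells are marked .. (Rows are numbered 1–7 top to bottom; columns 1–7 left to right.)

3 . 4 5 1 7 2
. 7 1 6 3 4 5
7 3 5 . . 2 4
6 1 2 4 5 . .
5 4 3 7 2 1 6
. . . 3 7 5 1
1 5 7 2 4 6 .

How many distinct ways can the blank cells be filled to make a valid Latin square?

Row 1, column 2: eliminating its row and column leaves {6}.
Row 2, column 1: eliminating its row and column leaves {2}.
Row 3, column 4: eliminating its row and column leaves {1}.
Row 3, column 5: eliminating its row and column leaves {6}.
Row 4, column 6: eliminating its row and column leaves {3}.
Row 4, column 7: eliminating its row and column leaves {3, 7}.
Row 6, column 1: eliminating its row and column leaves {2, 4}.
Row 6, column 2: eliminating its row and column leaves {2, 6}.
Row 6, column 3: eliminating its row and column leaves {6}.
Row 7, column 7: eliminating its row and column leaves {3}.
Only one assignment across all blanks avoids any row or column repeat, giving 1 completion.

1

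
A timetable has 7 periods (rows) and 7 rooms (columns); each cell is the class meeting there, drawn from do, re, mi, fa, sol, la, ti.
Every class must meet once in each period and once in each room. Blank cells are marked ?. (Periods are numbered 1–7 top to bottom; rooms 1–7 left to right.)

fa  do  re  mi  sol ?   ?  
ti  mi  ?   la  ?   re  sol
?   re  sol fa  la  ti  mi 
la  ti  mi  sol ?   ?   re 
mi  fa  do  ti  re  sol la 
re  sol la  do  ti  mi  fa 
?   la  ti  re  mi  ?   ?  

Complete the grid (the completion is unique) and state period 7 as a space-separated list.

sol la ti re mi fa do

Period 7, room 7: period 7 has {re, mi, la, ti} and room 7 has {re, mi, fa, sol, la}, leaving only do.
Period 7, room 1: period 7 has {do, re, mi, la, ti} and room 1 has {re, mi, fa, la, ti}, leaving only sol.
Period 7, room 6: period 7 has {do, re, mi, sol, la, ti} and room 6 has {re, mi, sol, ti}, leaving only fa.
So period 7 reads: sol la ti re mi fa do.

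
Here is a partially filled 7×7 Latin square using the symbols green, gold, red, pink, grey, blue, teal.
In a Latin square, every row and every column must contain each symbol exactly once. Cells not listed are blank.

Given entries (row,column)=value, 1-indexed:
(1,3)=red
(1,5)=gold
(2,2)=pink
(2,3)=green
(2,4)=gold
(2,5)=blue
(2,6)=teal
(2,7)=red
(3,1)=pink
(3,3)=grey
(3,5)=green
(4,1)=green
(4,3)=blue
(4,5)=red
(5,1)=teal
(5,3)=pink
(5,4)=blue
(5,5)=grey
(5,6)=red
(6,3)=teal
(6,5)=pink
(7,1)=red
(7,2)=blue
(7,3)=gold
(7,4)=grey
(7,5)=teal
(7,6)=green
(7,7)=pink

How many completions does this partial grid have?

Row 1, column 1: eliminating its row and column leaves {grey, blue}.
Row 1, column 2: eliminating its row and column leaves {green, grey, teal}.
Row 1, column 4: eliminating its row and column leaves {green, pink, teal}.
Row 1, column 6: eliminating its row and column leaves {pink, grey, blue}.
Row 1, column 7: eliminating its row and column leaves {green, grey, blue, teal}.
Row 2, column 1: eliminating its row and column leaves {grey}.
Row 3, column 2: eliminating its row and column leaves {gold, red, teal}.
Row 3, column 4: eliminating its row and column leaves {red, teal}.
Row 3, column 6: eliminating its row and column leaves {gold, blue}.
Row 3, column 7: eliminating its row and column leaves {gold, blue, teal}.
Row 4, column 2: eliminating its row and column leaves {gold, grey, teal}.
Row 4, column 4: eliminating its row and column leaves {pink, teal}.
Row 4, column 6: eliminating its row and column leaves {gold, pink, grey}.
Row 4, column 7: eliminating its row and column leaves {gold, grey, teal}.
Row 5, column 2: eliminating its row and column leaves {green, gold}.
Row 5, column 7: eliminating its row and column leaves {green, gold}.
Row 6, column 1: eliminating its row and column leaves {gold, grey, blue}.
Row 6, column 2: eliminating its row and column leaves {green, gold, red, grey}.
Row 6, column 4: eliminating its row and column leaves {green, red}.
Row 6, column 6: eliminating its row and column leaves {gold, grey, blue}.
Row 6, column 7: eliminating its row and column leaves {green, gold, grey, blue}.
Enumerating the assignments across these blanks that avoid any row or column repeat gives 8 completions.

8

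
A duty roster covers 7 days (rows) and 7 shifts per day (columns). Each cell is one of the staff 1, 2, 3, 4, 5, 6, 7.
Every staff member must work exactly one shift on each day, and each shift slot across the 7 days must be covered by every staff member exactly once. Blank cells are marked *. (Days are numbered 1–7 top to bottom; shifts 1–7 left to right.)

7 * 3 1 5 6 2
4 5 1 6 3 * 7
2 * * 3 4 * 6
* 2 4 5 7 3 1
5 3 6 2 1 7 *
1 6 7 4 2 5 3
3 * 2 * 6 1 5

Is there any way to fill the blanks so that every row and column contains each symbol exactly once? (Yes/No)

Day 3, shift 6: day 3 together with shift 6 already contain {1, 2, 3, 4, 5, 6, 7} — every symbol — so nothing can go there. The grid has no valid completion.

No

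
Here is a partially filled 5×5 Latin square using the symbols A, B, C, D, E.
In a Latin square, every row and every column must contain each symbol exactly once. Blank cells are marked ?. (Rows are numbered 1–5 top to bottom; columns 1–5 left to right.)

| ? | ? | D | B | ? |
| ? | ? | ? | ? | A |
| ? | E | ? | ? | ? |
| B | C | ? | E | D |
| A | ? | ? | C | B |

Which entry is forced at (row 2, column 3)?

Row 1, column 2: row 1 has {B, D} and column 2 has {C, E}, leaving only A.
Row 2, column 4: row 2 has {A} and column 4 has {B, C, E}, leaving only D.
Row 2, column 2: row 2 has {A, D} and column 2 has {A, C, E}, leaving only B.
Row 3, column 4: row 3 has {E} and column 4 has {B, C, D, E}, leaving only A.
Row 3, column 5: row 3 has {A, E} and column 5 has {A, B, D}, leaving only C.
Row 1, column 5: row 1 has {A, B, D} and column 5 has {A, B, C, D}, leaving only E.
Row 1, column 1: row 1 has {A, B, D, E} and column 1 has {A, B}, leaving only C.
Row 2, column 1: row 2 has {A, B, D} and column 1 has {A, B, C}, leaving only E.
Row 2 already has {A, B, D, E} and column 3 already has {D}, so row 2, column 3 must be C.

C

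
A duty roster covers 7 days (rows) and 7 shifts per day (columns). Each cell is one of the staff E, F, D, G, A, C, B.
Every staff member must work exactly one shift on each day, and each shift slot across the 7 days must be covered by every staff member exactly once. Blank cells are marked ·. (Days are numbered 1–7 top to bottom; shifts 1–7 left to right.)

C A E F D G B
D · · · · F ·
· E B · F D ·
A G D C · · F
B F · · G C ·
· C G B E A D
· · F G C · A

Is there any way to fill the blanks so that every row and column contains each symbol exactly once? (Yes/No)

Yes

No day or shift among the givens repeats a symbol, and propagating forced cells runs into no contradiction.
One valid completion exists (for instance, C A E F D G B / D B C E A F G / G E B A F D C / A G D C B E F / B F A D G C E / F C G B E A D / E D F G C B A).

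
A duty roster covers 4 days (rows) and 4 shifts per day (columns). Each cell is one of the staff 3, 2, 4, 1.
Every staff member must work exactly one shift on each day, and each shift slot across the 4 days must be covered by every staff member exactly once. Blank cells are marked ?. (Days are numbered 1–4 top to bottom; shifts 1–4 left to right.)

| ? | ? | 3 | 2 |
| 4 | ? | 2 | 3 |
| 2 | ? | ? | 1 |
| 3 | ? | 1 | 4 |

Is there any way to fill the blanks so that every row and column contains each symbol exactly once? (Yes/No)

Yes

No day or shift among the givens repeats a symbol, and propagating forced cells runs into no contradiction.
One valid completion exists (for instance, 1 4 3 2 / 4 1 2 3 / 2 3 4 1 / 3 2 1 4).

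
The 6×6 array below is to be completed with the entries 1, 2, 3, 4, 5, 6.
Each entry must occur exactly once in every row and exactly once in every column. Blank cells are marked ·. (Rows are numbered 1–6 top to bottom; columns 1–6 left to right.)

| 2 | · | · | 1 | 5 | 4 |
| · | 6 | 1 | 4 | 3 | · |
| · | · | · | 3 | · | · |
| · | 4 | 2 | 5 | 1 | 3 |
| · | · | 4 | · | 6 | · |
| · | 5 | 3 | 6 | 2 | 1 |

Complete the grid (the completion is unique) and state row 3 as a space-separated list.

Row 3, column 5: row 3 has {3} and column 5 has {1, 2, 3, 5, 6}, leaving only 4.
Row 1, column 2: row 1 has {1, 2, 4, 5} and column 2 has {4, 5, 6}, leaving only 3.
Row 1, column 3: row 1 has {1, 2, 3, 4, 5} and column 3 has {1, 2, 3, 4}, leaving only 6.
Row 3, column 3: row 3 has {3, 4} and column 3 has {1, 2, 3, 4, 6}, leaving only 5.
Row 2, column 1: row 2 has {1, 3, 4, 6} and column 1 has {2}, leaving only 5.
Row 2, column 6: row 2 has {1, 3, 4, 5, 6} and column 6 has {1, 3, 4}, leaving only 2.
Row 3, column 6: row 3 has {3, 4, 5} and column 6 has {1, 2, 3, 4}, leaving only 6.
Row 3, column 1: row 3 has {3, 4, 5, 6} and column 1 has {2, 5}, leaving only 1.
Row 3, column 2: row 3 has {1, 3, 4, 5, 6} and column 2 has {3, 4, 5, 6}, leaving only 2.
So row 3 reads: 1 2 5 3 4 6.

1 2 5 3 4 6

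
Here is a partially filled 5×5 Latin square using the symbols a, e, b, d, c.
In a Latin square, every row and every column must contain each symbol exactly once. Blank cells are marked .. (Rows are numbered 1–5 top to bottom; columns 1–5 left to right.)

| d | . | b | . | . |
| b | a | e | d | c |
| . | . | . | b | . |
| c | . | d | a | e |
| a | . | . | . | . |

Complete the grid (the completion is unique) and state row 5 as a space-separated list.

Row 5, column 3: row 5 has {a} and column 3 has {e, b, d}, leaving only c.
Row 5, column 4: row 5 has {a, c} and column 4 has {a, b, d}, leaving only e.
Row 1, column 4: row 1 has {b, d} and column 4 has {a, e, b, d}, leaving only c.
Row 1, column 2: row 1 has {b, d, c} and column 2 has {a}, leaving only e.
Row 1, column 5: row 1 has {e, b, d, c} and column 5 has {e, c}, leaving only a.
Row 3, column 1: row 3 has {b} and column 1 has {a, b, d, c}, leaving only e.
Row 3, column 3: row 3 has {e, b} and column 3 has {e, b, d, c}, leaving only a.
Row 3, column 5: row 3 has {a, e, b} and column 5 has {a, e, c}, leaving only d.
Row 5, column 5: row 5 has {a, e, c} and column 5 has {a, e, d, c}, leaving only b.
Row 5, column 2: row 5 has {a, e, b, c} and column 2 has {a, e}, leaving only d.
So row 5 reads: a d c e b.

a d c e b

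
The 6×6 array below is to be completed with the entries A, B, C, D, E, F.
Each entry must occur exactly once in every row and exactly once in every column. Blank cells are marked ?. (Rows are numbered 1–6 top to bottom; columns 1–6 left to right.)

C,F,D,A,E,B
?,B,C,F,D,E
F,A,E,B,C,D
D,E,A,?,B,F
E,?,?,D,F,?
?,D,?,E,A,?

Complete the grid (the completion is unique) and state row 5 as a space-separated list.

Row 5, column 2: row 5 has {D, E, F} and column 2 has {A, B, D, E, F}, leaving only C.
Row 5, column 3: row 5 has {C, D, E, F} and column 3 has {A, C, D, E}, leaving only B.
Row 5, column 6: row 5 has {B, C, D, E, F} and column 6 has {B, D, E, F}, leaving only A.
So row 5 reads: E C B D F A.

E C B D F A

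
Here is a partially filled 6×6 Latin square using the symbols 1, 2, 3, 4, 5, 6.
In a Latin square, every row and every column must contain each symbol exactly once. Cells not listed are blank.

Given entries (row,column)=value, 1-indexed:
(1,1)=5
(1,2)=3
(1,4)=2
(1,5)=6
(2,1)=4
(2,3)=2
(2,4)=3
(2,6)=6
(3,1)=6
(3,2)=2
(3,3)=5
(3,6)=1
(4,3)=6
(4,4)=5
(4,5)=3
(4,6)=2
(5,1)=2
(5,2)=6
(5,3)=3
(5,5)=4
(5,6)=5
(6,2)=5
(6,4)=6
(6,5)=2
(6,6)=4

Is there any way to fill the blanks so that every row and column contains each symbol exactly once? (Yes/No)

No

Row 1, column 6: row 1 together with column 6 already contain {1, 2, 3, 4, 5, 6} — every symbol — so nothing can go there. The grid has no valid completion.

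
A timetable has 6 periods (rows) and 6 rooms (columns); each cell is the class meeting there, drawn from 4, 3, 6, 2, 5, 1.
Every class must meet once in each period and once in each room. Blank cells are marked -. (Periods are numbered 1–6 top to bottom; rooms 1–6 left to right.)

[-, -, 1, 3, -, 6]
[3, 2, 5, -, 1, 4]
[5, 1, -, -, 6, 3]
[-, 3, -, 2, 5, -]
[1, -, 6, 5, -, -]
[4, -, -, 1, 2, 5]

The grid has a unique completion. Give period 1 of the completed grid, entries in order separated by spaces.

Period 1, room 1: period 1 has {3, 6, 1} and room 1 has {4, 3, 5, 1}, leaving only 2.
Period 1, room 5: period 1 has {3, 6, 2, 1} and room 5 has {6, 2, 5, 1}, leaving only 4.
Period 1, room 2: period 1 has {4, 3, 6, 2, 1} and room 2 has {3, 2, 1}, leaving only 5.
So period 1 reads: 2 5 1 3 4 6.

2 5 1 3 4 6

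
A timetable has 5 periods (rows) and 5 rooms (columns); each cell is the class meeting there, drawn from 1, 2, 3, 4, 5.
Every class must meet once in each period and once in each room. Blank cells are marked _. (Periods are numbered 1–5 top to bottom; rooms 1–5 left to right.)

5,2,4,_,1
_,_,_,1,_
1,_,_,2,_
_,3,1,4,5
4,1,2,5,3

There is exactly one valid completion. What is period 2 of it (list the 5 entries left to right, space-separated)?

3 4 5 1 2

Period 1, room 4: period 1 has {1, 2, 4, 5} and room 4 has {1, 2, 4, 5}, leaving only 3.
Period 3, room 5: period 3 has {1, 2} and room 5 has {1, 3, 5}, leaving only 4.
Period 2, room 5: period 2 has {1} and room 5 has {1, 3, 4, 5}, leaving only 2.
Period 2, room 1: period 2 has {1, 2} and room 1 has {1, 4, 5}, leaving only 3.
Period 2, room 3: period 2 has {1, 2, 3} and room 3 has {1, 2, 4}, leaving only 5.
Period 2, room 2: period 2 has {1, 2, 3, 5} and room 2 has {1, 2, 3}, leaving only 4.
So period 2 reads: 3 4 5 1 2.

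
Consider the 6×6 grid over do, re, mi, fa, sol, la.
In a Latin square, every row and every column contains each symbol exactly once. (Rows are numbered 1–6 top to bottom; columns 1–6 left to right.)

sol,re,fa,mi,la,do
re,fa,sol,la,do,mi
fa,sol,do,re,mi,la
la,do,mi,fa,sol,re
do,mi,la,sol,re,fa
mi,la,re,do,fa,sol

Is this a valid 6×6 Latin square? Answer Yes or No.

Yes

Each row is a permutation of the 6 symbols, and so is each column.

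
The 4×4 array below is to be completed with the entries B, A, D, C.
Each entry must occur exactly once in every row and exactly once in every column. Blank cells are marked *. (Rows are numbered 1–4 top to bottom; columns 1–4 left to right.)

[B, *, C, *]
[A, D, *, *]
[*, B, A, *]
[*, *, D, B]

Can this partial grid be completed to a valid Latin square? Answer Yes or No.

No

Row 1, column 2: row 1 has {B, C} and column 2 has {B, D}, so it must be A.
Row 1, column 4: row 1 has {B, A, C} and column 4 has {B}, so it must be D.
Row 2, column 3: row 2 has {A, D} and column 3 has {A, D, C}, so it must be B.
Row 2, column 4: row 2 has {B, A, D} and column 4 has {B, D}, so it must be C.
Now row 3, column 4: row 3 together with column 4 already contain {B, A, D, C} — every symbol — so nothing can go there. The grid has no valid completion.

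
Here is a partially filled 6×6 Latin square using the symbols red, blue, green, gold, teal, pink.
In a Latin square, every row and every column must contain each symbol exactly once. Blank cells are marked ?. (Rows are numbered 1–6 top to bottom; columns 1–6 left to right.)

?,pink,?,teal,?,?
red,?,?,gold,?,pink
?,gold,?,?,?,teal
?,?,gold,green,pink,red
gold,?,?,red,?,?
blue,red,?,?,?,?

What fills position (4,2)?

Row 1, column 1: row 1 has {teal, pink} and column 1 has {red, blue, gold}, leaving only green.
Row 3, column 1: row 3 has {gold, teal} and column 1 has {red, blue, green, gold}, leaving only pink.
Row 3, column 4: row 3 has {gold, teal, pink} and column 4 has {red, green, gold, teal}, leaving only blue.
Row 4, column 1: row 4 has {red, green, gold, pink} and column 1 has {red, blue, green, gold, pink}, leaving only teal.
Row 4 already has {red, green, gold, teal, pink} and column 2 already has {red, gold, pink}, so row 4, column 2 must be blue.

blue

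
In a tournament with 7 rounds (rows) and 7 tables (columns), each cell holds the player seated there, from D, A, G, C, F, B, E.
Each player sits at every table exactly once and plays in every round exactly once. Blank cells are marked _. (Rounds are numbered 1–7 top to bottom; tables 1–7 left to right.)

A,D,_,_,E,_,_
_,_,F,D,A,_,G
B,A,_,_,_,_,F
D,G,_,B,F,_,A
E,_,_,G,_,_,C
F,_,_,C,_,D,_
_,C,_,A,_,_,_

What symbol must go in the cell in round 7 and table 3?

E

Round 1, table 4: round 1 has {D, A, E} and table 4 has {D, A, G, C, B}, leaving only F.
Round 1, table 7: round 1 has {D, A, F, E} and table 7 has {A, G, C, F}, leaving only B.
Round 2, table 1: round 2 has {D, A, G, F} and table 1 has {D, A, F, B, E}, leaving only C.
Round 3, table 4: round 3 has {A, F, B} and table 4 has {D, A, G, C, F, B}, leaving only E.
Round 6, table 7: round 6 has {D, C, F} and table 7 has {A, G, C, F, B}, leaving only E.
Round 6, table 2: round 6 has {D, C, F, E} and table 2 has {D, A, G, C}, leaving only B.
Round 2, table 2: round 2 has {D, A, G, C, F} and table 2 has {D, A, G, C, B}, leaving only E.
Round 2, table 6: round 2 has {D, A, G, C, F, E} and table 6 has {D}, leaving only B.
Round 5, table 2: round 5 has {G, C, E} and table 2 has {D, A, G, C, B, E}, leaving only F.
Round 5, table 6: round 5 has {G, C, F, E} and table 6 has {D, B}, leaving only A.
Round 6, table 5: round 6 has {D, C, F, B, E} and table 5 has {A, F, E}, leaving only G.
Round 6, table 3: round 6 has {D, G, C, F, B, E} and table 3 has {F}, leaving only A.
Round 7, table 1: round 7 has {A, C} and table 1 has {D, A, C, F, B, E}, leaving only G.
Round 7, table 7: round 7 has {A, G, C} and table 7 has {A, G, C, F, B, E}, leaving only D.
Round 7, table 5: round 7 has {D, A, G, C} and table 5 has {A, G, F, E}, leaving only B.
Round 7 already has {D, A, G, C, B} and table 3 already has {A, F}, so round 7, table 3 must be E.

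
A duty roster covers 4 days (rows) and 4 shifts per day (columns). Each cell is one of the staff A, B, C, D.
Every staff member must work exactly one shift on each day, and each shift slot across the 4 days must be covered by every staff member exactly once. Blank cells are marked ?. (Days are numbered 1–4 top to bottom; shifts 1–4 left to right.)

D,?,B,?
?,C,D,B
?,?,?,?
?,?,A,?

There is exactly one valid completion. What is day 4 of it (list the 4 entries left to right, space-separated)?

C B A D

Day 1, shift 2: day 1 has {B, D} and shift 2 has {C}, leaving only A.
Day 1, shift 4: day 1 has {A, B, D} and shift 4 has {B}, leaving only C.
Day 4, shift 4: day 4 has {A} and shift 4 has {B, C}, leaving only D.
Day 4, shift 2: day 4 has {A, D} and shift 2 has {A, C}, leaving only B.
Day 4, shift 1: day 4 has {A, B, D} and shift 1 has {D}, leaving only C.
So day 4 reads: C B A D.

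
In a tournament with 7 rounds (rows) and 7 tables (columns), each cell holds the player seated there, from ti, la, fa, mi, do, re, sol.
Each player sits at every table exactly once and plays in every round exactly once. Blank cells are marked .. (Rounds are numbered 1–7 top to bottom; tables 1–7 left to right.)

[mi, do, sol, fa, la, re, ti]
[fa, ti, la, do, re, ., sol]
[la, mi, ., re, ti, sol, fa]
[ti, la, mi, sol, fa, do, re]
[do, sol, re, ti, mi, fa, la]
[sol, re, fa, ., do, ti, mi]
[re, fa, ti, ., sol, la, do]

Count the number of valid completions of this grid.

Round 2, table 6: eliminating its round and table leaves {mi}.
Round 3, table 3: eliminating its round and table leaves {do}.
Round 6, table 4: eliminating its round and table leaves {la}.
Round 7, table 4: eliminating its round and table leaves {mi}.
Only one assignment across all blanks avoids any round or table repeat, giving 1 completion.

1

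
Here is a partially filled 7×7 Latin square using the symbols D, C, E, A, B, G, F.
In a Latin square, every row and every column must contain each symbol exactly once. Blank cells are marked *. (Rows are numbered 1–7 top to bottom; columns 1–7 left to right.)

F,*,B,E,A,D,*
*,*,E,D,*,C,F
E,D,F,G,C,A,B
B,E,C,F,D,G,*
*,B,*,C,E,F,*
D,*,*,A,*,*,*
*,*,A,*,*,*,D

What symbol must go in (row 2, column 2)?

Row 4, column 7: row 4 has {D, C, E, B, G, F} and column 7 has {D, B, F}, leaving only A.
Row 5, column 7: row 5 has {C, E, B, F} and column 7 has {D, A, B, F}, leaving only G.
Row 1, column 7: row 1 has {D, E, A, B, F} and column 7 has {D, A, B, G, F}, leaving only C.
Row 1, column 2: row 1 has {D, C, E, A, B, F} and column 2 has {D, E, B}, leaving only G.
Row 2 already has {D, C, E, F} and column 2 already has {D, E, B, G}, so row 2, column 2 must be A.

A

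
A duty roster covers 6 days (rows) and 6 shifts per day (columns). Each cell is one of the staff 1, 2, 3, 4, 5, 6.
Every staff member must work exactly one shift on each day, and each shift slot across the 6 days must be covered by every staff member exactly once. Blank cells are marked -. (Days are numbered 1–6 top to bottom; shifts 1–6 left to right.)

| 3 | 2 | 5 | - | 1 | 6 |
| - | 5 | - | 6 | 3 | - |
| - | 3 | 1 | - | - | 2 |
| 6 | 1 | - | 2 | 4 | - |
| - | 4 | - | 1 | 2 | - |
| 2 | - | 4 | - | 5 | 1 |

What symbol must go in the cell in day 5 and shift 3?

Day 1, shift 4: day 1 has {1, 2, 3, 5, 6} and shift 4 has {1, 2, 6}, leaving only 4.
Day 2, shift 3: day 2 has {3, 5, 6} and shift 3 has {1, 4, 5}, leaving only 2.
Day 2, shift 6: day 2 has {2, 3, 5, 6} and shift 6 has {1, 2, 6}, leaving only 4.
Day 2, shift 1: day 2 has {2, 3, 4, 5, 6} and shift 1 has {2, 3, 6}, leaving only 1.
Day 3, shift 4: day 3 has {1, 2, 3} and shift 4 has {1, 2, 4, 6}, leaving only 5.
Day 3, shift 1: day 3 has {1, 2, 3, 5} and shift 1 has {1, 2, 3, 6}, leaving only 4.
Day 3, shift 5: day 3 has {1, 2, 3, 4, 5} and shift 5 has {1, 2, 3, 4, 5}, leaving only 6.
Day 4, shift 3: day 4 has {1, 2, 4, 6} and shift 3 has {1, 2, 4, 5}, leaving only 3.
Day 5 already has {1, 2, 4} and shift 3 already has {1, 2, 3, 4, 5}, so day 5, shift 3 must be 6.

6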